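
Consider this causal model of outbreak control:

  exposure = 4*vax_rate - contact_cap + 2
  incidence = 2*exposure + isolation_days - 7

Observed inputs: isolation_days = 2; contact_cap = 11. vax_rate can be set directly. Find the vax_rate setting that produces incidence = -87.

vax_rate = -8

Substituting into the exposure equation gives exposure = 4*vax_rate - 9.
So incidence = 8*vax_rate - 23.
Solve 8*vax_rate - 23 = -87: vax_rate = (-87 + 23) / 8 = -8.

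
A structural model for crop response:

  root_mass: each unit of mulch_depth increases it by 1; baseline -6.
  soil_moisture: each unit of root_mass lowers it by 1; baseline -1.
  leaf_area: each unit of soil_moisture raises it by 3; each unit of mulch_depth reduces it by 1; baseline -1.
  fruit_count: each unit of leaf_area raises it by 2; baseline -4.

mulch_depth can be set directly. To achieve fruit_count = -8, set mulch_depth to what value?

mulch_depth = 4

Substituting into the soil_moisture equation gives soil_moisture = -mulch_depth + 5.
So leaf_area = -4*mulch_depth + 14.
Substituting into the fruit_count equation gives fruit_count = -8*mulch_depth + 24.
Solve -8*mulch_depth + 24 = -8: mulch_depth = (-8 - 24) / -8 = 4.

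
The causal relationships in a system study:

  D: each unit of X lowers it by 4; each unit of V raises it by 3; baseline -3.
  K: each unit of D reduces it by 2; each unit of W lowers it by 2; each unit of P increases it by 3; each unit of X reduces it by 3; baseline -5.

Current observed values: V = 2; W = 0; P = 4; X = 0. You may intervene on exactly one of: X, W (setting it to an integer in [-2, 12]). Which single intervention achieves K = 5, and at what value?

Intervening on X: K = 5*X + 1. Reaching 5 requires X = 4/5, not an integer.
Intervening on W: with other inputs at their observed values, K = -2*W + 1. Solving for 5 gives W = -2, within [-2, 12].

set W = -2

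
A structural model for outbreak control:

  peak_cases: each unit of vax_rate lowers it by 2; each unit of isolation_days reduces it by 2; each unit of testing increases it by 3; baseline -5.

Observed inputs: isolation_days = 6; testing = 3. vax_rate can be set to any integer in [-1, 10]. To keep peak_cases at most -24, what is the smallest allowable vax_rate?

Substituting into the peak_cases equation gives peak_cases = -2*vax_rate - 8.
Require -2*vax_rate - 8 ≤ -24, so vax_rate ≥ 8.
The smallest integer in [-1, 10] satisfying this is 8.

vax_rate = 8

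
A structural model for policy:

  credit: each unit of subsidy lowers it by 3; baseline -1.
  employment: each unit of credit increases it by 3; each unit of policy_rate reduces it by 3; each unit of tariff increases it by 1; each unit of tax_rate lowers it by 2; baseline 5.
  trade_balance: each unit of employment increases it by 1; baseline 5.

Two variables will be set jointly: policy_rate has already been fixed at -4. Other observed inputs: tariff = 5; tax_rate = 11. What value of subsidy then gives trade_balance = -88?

subsidy = 10

With policy_rate held at -4:
Substituting into the employment equation gives employment = -9*subsidy - 3.
So trade_balance = -9*subsidy + 2.
Solve -9*subsidy + 2 = -88: subsidy = (-88 - 2) / -9 = 10.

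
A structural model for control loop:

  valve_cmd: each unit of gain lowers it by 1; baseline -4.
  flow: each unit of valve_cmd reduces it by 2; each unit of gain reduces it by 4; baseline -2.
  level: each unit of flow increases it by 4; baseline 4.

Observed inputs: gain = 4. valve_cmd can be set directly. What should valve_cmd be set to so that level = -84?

valve_cmd = 2

Intervening on valve_cmd fixes its value directly, overriding its dependence on gain.
Substituting into the flow equation gives flow = -2*valve_cmd - 18.
This gives level = -8*valve_cmd - 68.
Solve -8*valve_cmd - 68 = -84: valve_cmd = (-84 + 68) / -8 = 2.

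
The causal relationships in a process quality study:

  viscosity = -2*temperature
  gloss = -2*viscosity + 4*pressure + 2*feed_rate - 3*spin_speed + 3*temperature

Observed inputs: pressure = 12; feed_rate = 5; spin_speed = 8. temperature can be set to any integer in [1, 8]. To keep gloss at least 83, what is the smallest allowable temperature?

Substituting into the gloss equation gives gloss = 7*temperature + 34.
Require 7*temperature + 34 ≥ 83, so temperature ≥ 7.
The smallest integer in [1, 8] satisfying this is 7.

temperature = 7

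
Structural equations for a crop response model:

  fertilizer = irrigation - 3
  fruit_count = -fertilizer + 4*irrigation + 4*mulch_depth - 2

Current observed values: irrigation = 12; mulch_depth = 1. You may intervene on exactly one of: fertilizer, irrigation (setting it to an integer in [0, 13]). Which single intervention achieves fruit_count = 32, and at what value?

Intervening on fertilizer: fruit_count = -fertilizer + 50. Reaching 32 requires fertilizer = 18, outside [0, 13].
Intervening on irrigation: with other inputs at their observed values, fruit_count = 3*irrigation + 5. Solving for 32 gives irrigation = 9, within [0, 13].

set irrigation = 9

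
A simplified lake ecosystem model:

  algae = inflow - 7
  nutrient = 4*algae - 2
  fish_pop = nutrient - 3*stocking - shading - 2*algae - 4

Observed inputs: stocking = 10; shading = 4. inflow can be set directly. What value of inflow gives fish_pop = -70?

Substituting into the nutrient equation gives nutrient = 4*inflow - 30.
Substituting into the fish_pop equation gives fish_pop = 2*inflow - 54.
Solve 2*inflow - 54 = -70: inflow = (-70 + 54) / 2 = -8.

inflow = -8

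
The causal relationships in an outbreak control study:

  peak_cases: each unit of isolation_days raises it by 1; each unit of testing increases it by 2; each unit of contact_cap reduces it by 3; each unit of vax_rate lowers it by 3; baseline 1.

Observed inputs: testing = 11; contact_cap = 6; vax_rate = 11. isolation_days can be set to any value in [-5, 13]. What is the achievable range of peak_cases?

-33 to -15

Substituting into the peak_cases equation gives peak_cases = isolation_days - 28.
Linear in isolation_days, so extremes are at the endpoints: isolation_days = -5 gives peak_cases = -33; isolation_days = 13 gives peak_cases = -15.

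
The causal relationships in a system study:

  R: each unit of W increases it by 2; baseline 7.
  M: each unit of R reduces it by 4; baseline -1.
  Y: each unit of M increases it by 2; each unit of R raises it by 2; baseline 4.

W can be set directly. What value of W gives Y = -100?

W = 5

Substituting into the M equation gives M = -8*W - 29.
So Y = -12*W - 40.
Solve -12*W - 40 = -100: W = (-100 + 40) / -12 = 5.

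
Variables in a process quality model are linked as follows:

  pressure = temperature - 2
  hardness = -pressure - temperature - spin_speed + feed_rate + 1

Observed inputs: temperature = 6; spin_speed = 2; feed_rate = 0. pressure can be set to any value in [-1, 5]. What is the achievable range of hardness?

-12 to -6

Intervening on pressure fixes its value directly, overriding its dependence on temperature.
Substituting into the hardness equation gives hardness = -pressure - 7.
Linear in pressure, so extremes are at the endpoints: pressure = -1 gives hardness = -6; pressure = 5 gives hardness = -12.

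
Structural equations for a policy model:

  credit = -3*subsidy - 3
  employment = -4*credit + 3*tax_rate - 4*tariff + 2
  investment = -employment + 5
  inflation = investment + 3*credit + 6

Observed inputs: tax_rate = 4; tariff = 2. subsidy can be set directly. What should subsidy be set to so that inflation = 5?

Substituting into the employment equation gives employment = 12*subsidy + 18.
This gives investment = -12*subsidy - 13.
This gives inflation = -21*subsidy - 16.
Solve -21*subsidy - 16 = 5: subsidy = (5 + 16) / -21 = -1.

subsidy = -1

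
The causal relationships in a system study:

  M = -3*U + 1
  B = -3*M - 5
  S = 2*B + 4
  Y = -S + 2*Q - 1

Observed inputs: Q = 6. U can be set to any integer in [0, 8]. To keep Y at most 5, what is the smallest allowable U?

U = 1

Substituting into the B equation gives B = 9*U - 8.
Substituting into the S equation gives S = 18*U - 12.
Substituting into the Y equation gives Y = -18*U + 23.
Require -18*U + 23 ≤ 5, so U ≥ 1.
The smallest integer in [0, 8] satisfying this is 1.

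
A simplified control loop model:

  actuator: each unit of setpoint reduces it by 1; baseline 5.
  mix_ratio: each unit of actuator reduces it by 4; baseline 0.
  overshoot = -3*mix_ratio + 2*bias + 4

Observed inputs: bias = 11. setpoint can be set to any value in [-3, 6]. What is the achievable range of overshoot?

14 to 122

Substituting into the mix_ratio equation gives mix_ratio = 4*setpoint - 20.
overshoot becomes -12*setpoint + 86.
Linear in setpoint, so extremes are at the endpoints: setpoint = -3 gives overshoot = 122; setpoint = 6 gives overshoot = 14.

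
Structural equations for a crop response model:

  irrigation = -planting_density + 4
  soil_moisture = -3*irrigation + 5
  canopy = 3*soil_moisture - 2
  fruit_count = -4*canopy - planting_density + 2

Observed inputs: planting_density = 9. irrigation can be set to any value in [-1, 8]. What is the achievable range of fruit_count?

Intervening on irrigation fixes its value directly, overriding its dependence on planting_density.
Substituting into the canopy equation gives canopy = -9*irrigation + 13.
Substituting into the fruit_count equation gives fruit_count = 36*irrigation - 59.
Linear in irrigation, so extremes are at the endpoints: irrigation = -1 gives fruit_count = -95; irrigation = 8 gives fruit_count = 229.

-95 to 229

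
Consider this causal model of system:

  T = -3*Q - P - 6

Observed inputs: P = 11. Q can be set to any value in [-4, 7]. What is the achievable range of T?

-38 to -5

Substituting into the T equation gives T = -3*Q - 17.
Linear in Q, so extremes are at the endpoints: Q = -4 gives T = -5; Q = 7 gives T = -38.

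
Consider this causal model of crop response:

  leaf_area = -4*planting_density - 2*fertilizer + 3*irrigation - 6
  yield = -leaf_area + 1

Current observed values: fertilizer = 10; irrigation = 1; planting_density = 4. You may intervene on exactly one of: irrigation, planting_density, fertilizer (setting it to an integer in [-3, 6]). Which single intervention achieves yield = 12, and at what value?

Intervening on irrigation: yield = -3*irrigation + 43. Reaching 12 requires irrigation = 31/3, not an integer.
Intervening on planting_density: with other inputs at their observed values, yield = 4*planting_density + 24. Solving for 12 gives planting_density = -3, within [-3, 6].
Intervening on fertilizer: yield = 2*fertilizer + 20. Reaching 12 requires fertilizer = -4, outside [-3, 6].

set planting_density = -3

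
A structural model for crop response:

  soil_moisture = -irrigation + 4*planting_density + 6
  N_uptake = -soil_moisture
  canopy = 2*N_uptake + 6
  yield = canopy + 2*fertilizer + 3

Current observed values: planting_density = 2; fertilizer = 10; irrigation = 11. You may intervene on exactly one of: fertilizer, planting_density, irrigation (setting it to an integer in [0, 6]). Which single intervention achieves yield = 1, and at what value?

set irrigation = 0

Intervening on fertilizer: yield = 2*fertilizer + 3. Reaching 1 requires fertilizer = -1, outside [0, 6].
Intervening on planting_density: yield = -8*planting_density + 39. Reaching 1 requires planting_density = 19/4, not an integer.
Intervening on irrigation: with other inputs at their observed values, yield = 2*irrigation + 1. Solving for 1 gives irrigation = 0, within [0, 6].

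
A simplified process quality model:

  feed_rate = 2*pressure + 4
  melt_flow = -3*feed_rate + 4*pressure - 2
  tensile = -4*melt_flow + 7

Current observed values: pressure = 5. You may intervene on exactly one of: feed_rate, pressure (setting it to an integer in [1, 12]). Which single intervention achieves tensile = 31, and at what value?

set feed_rate = 8

Intervening on feed_rate: with other inputs at their observed values, tensile = 12*feed_rate - 65. Solving for 31 gives feed_rate = 8, within [1, 12].
Intervening on pressure: tensile = 8*pressure + 63. Reaching 31 requires pressure = -4, outside [1, 12].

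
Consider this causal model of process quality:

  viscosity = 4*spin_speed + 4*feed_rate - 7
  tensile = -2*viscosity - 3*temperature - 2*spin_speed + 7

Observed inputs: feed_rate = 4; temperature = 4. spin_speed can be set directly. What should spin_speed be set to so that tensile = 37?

spin_speed = -6

Substituting into the viscosity equation gives viscosity = 4*spin_speed + 9.
Substituting into the tensile equation gives tensile = -10*spin_speed - 23.
Solve -10*spin_speed - 23 = 37: spin_speed = (37 + 23) / -10 = -6.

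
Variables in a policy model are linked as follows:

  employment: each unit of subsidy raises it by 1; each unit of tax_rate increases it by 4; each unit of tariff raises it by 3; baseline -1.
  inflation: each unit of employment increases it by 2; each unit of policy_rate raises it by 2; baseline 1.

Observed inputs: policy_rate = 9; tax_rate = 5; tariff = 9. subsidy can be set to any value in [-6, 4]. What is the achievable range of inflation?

99 to 119

Substituting into the employment equation gives employment = subsidy + 46.
Substituting into the inflation equation gives inflation = 2*subsidy + 111.
Linear in subsidy, so extremes are at the endpoints: subsidy = -6 gives inflation = 99; subsidy = 4 gives inflation = 119.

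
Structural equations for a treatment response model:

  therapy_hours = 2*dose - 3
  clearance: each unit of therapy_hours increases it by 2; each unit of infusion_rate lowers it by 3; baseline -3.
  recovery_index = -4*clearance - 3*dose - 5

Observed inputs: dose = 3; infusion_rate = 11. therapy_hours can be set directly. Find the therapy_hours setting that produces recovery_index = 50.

therapy_hours = 10

Intervening on therapy_hours fixes its value directly, overriding its dependence on dose.
Substituting into the clearance equation gives clearance = 2*therapy_hours - 36.
Substituting into the recovery_index equation gives recovery_index = -8*therapy_hours + 130.
Solve -8*therapy_hours + 130 = 50: therapy_hours = (50 - 130) / -8 = 10.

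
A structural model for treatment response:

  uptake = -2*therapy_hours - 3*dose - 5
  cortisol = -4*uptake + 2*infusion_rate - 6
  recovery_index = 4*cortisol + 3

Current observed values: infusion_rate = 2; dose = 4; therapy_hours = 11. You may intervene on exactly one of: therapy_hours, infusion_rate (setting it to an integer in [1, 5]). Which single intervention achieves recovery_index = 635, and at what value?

Intervening on therapy_hours: recovery_index = 32*therapy_hours + 267. Reaching 635 requires therapy_hours = 23/2, not an integer.
Intervening on infusion_rate: with other inputs at their observed values, recovery_index = 8*infusion_rate + 603. Solving for 635 gives infusion_rate = 4, within [1, 5].

set infusion_rate = 4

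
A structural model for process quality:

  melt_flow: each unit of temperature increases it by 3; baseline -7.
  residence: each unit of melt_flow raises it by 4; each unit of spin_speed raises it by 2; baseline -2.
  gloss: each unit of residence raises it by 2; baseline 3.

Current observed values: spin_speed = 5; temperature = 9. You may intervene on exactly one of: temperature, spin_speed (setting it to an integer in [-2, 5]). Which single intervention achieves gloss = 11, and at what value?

set temperature = 2

Intervening on temperature: with other inputs at their observed values, gloss = 24*temperature - 37. Solving for 11 gives temperature = 2, within [-2, 5].
Intervening on spin_speed: gloss = 4*spin_speed + 159. Reaching 11 requires spin_speed = -37, outside [-2, 5].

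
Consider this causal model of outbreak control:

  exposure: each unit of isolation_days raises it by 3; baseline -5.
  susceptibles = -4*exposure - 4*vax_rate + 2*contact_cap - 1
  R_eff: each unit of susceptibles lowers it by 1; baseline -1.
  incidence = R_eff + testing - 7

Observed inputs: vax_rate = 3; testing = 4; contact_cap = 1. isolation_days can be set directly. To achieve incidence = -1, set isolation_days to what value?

Substituting into the susceptibles equation gives susceptibles = -12*isolation_days + 9.
So R_eff = 12*isolation_days - 10.
incidence becomes 12*isolation_days - 13.
Solve 12*isolation_days - 13 = -1: isolation_days = (-1 + 13) / 12 = 1.

isolation_days = 1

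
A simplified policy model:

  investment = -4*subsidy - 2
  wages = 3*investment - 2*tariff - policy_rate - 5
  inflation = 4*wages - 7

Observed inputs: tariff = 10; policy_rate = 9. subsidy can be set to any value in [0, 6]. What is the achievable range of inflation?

Substituting into the wages equation gives wages = -12*subsidy - 40.
This gives inflation = -48*subsidy - 167.
Linear in subsidy, so extremes are at the endpoints: subsidy = 0 gives inflation = -167; subsidy = 6 gives inflation = -455.

-455 to -167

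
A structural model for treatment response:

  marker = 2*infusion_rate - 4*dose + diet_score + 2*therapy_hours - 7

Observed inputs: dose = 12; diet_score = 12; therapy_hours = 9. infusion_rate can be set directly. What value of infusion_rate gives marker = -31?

Substituting into the marker equation gives marker = 2*infusion_rate - 25.
Solve 2*infusion_rate - 25 = -31: infusion_rate = (-31 + 25) / 2 = -3.

infusion_rate = -3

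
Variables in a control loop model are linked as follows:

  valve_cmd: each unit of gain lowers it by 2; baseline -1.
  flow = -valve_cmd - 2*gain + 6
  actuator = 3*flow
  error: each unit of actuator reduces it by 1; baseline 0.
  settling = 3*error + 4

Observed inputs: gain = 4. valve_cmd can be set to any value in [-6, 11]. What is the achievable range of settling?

Intervening on valve_cmd fixes its value directly, overriding its dependence on gain.
Substituting into the flow equation gives flow = -valve_cmd - 2.
Substituting into the actuator equation gives actuator = -3*valve_cmd - 6.
Substituting into the error equation gives error = 3*valve_cmd + 6.
settling becomes 9*valve_cmd + 22.
Linear in valve_cmd, so extremes are at the endpoints: valve_cmd = -6 gives settling = -32; valve_cmd = 11 gives settling = 121.

-32 to 121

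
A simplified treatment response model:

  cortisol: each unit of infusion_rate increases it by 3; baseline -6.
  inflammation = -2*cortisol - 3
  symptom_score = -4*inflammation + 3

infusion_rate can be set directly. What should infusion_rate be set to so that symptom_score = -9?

infusion_rate = 1

Substituting into the inflammation equation gives inflammation = -6*infusion_rate + 9.
Substituting into the symptom_score equation gives symptom_score = 24*infusion_rate - 33.
Solve 24*infusion_rate - 33 = -9: infusion_rate = (-9 + 33) / 24 = 1.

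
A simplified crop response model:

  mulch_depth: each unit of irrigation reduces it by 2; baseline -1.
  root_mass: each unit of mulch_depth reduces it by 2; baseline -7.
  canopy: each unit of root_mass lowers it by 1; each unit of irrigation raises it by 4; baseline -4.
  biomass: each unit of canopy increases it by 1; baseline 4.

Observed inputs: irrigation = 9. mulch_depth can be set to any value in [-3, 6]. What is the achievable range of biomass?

Intervening on mulch_depth fixes its value directly, overriding its dependence on irrigation.
Substituting into the canopy equation gives canopy = 2*mulch_depth + 39.
biomass becomes 2*mulch_depth + 43.
Linear in mulch_depth, so extremes are at the endpoints: mulch_depth = -3 gives biomass = 37; mulch_depth = 6 gives biomass = 55.

37 to 55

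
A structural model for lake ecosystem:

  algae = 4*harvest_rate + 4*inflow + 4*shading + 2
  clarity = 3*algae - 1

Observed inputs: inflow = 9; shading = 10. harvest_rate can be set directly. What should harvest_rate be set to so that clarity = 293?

harvest_rate = 5

Substituting into the algae equation gives algae = 4*harvest_rate + 78.
So clarity = 12*harvest_rate + 233.
Solve 12*harvest_rate + 233 = 293: harvest_rate = (293 - 233) / 12 = 5.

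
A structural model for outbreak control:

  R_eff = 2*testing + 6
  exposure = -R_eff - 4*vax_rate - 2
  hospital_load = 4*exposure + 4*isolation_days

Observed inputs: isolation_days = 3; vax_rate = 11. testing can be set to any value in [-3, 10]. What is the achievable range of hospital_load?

Substituting into the exposure equation gives exposure = -2*testing - 52.
This gives hospital_load = -8*testing - 196.
Linear in testing, so extremes are at the endpoints: testing = -3 gives hospital_load = -172; testing = 10 gives hospital_load = -276.

-276 to -172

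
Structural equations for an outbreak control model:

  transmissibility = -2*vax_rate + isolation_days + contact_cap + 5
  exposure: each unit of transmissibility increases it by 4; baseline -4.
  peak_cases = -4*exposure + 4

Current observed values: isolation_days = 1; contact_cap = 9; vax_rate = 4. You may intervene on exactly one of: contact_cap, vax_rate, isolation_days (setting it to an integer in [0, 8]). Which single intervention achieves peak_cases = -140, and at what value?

Intervening on contact_cap: peak_cases = -16*contact_cap + 52. Reaching -140 requires contact_cap = 12, outside [0, 8].
Intervening on vax_rate: peak_cases = 32*vax_rate - 220. Reaching -140 requires vax_rate = 5/2, not an integer.
Intervening on isolation_days: with other inputs at their observed values, peak_cases = -16*isolation_days - 76. Solving for -140 gives isolation_days = 4, within [0, 8].

set isolation_days = 4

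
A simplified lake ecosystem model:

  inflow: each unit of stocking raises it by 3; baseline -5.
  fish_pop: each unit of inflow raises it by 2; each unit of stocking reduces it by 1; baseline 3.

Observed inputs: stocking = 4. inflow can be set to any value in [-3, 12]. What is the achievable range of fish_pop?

-7 to 23

Intervening on inflow fixes its value directly, overriding its dependence on stocking.
Substituting into the fish_pop equation gives fish_pop = 2*inflow - 1.
Linear in inflow, so extremes are at the endpoints: inflow = -3 gives fish_pop = -7; inflow = 12 gives fish_pop = 23.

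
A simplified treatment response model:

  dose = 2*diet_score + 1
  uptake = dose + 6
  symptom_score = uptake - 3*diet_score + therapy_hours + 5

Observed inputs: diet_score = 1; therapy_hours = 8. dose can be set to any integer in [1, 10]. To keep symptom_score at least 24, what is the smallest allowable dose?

dose = 8

Intervening on dose fixes its value directly, overriding its dependence on diet_score.
Substituting into the symptom_score equation gives symptom_score = dose + 16.
Require dose + 16 ≥ 24, so dose ≥ 8.
The smallest integer in [1, 10] satisfying this is 8.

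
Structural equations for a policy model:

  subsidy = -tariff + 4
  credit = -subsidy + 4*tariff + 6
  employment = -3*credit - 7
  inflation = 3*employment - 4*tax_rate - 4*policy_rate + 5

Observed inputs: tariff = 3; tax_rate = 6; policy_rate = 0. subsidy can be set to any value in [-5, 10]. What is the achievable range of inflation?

Intervening on subsidy fixes its value directly, overriding its dependence on tariff.
Substituting into the credit equation gives credit = -subsidy + 18.
Substituting into the employment equation gives employment = 3*subsidy - 61.
inflation becomes 9*subsidy - 202.
Linear in subsidy, so extremes are at the endpoints: subsidy = -5 gives inflation = -247; subsidy = 10 gives inflation = -112.

-247 to -112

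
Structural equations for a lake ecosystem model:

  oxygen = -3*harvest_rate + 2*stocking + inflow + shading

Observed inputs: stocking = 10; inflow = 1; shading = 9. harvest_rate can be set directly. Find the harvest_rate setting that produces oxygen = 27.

harvest_rate = 1

Substituting into the oxygen equation gives oxygen = -3*harvest_rate + 30.
Solve -3*harvest_rate + 30 = 27: harvest_rate = (27 - 30) / -3 = 1.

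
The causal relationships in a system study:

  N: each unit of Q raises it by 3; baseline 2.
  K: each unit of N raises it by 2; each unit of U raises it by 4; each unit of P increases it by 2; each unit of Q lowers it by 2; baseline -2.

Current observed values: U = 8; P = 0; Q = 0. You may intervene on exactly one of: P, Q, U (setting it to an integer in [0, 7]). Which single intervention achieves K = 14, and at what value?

set U = 3

Intervening on P: K = 2*P + 34. Reaching 14 requires P = -10, outside [0, 7].
Intervening on Q: K = 4*Q + 34. Reaching 14 requires Q = -5, outside [0, 7].
Intervening on U: with other inputs at their observed values, K = 4*U + 2. Solving for 14 gives U = 3, within [0, 7].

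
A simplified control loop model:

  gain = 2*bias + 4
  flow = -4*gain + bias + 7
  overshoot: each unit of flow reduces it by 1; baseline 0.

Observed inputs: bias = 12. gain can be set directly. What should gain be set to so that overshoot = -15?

gain = 1

Intervening on gain fixes its value directly, overriding its dependence on bias.
Substituting into the flow equation gives flow = -4*gain + 19.
So overshoot = 4*gain - 19.
Solve 4*gain - 19 = -15: gain = (-15 + 19) / 4 = 1.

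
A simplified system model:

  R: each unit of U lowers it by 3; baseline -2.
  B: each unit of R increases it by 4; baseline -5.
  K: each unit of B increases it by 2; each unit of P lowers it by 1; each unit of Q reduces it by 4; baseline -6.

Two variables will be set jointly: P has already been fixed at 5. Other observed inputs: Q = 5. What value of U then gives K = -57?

With P held at 5:
Substituting into the B equation gives B = -12*U - 13.
So K = -24*U - 57.
Solve -24*U - 57 = -57: U = (-57 + 57) / -24 = 0.

U = 0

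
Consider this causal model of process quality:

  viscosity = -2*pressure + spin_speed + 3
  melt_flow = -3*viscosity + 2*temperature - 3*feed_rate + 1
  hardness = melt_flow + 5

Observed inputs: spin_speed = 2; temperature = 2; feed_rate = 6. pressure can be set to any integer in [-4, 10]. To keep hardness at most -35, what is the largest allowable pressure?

Substituting into the viscosity equation gives viscosity = -2*pressure + 5.
melt_flow becomes 6*pressure - 28.
hardness becomes 6*pressure - 23.
Require 6*pressure - 23 ≤ -35, so pressure ≤ -2.
The largest integer in [-4, 10] satisfying this is -2.

pressure = -2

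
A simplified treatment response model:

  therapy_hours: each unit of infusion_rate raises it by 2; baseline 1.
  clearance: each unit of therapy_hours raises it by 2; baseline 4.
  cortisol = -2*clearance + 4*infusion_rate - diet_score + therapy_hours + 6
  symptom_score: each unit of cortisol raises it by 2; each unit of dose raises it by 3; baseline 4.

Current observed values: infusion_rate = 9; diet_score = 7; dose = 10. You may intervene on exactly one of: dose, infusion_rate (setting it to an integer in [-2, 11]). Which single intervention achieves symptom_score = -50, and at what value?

Intervening on dose: with other inputs at their observed values, symptom_score = 3*dose - 56. Solving for -50 gives dose = 2, within [-2, 11].
Intervening on infusion_rate: symptom_score = -4*infusion_rate + 10. Reaching -50 requires infusion_rate = 15, outside [-2, 11].

set dose = 2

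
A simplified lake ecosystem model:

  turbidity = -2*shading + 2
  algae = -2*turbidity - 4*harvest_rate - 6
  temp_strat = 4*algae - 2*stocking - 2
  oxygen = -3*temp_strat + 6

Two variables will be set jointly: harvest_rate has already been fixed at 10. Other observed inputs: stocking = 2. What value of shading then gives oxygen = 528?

shading = 2

With harvest_rate held at 10:
Substituting into the algae equation gives algae = 4*shading - 50.
This gives temp_strat = 16*shading - 206.
Substituting into the oxygen equation gives oxygen = -48*shading + 624.
Solve -48*shading + 624 = 528: shading = (528 - 624) / -48 = 2.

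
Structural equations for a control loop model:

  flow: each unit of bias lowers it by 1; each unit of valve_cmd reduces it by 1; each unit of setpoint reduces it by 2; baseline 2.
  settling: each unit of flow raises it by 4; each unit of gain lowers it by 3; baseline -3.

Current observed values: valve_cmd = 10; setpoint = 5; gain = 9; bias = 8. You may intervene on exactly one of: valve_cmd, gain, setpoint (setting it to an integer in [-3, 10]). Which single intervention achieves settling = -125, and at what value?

set gain = 6

Intervening on valve_cmd: settling = -4*valve_cmd - 94. Reaching -125 requires valve_cmd = 31/4, not an integer.
Intervening on gain: with other inputs at their observed values, settling = -3*gain - 107. Solving for -125 gives gain = 6, within [-3, 10].
Intervening on setpoint: settling = -8*setpoint - 94. Reaching -125 requires setpoint = 31/8, not an integer.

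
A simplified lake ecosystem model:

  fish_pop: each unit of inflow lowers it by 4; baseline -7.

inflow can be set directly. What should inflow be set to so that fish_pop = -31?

Solve -4*inflow - 7 = -31: inflow = (-31 + 7) / -4 = 6.

inflow = 6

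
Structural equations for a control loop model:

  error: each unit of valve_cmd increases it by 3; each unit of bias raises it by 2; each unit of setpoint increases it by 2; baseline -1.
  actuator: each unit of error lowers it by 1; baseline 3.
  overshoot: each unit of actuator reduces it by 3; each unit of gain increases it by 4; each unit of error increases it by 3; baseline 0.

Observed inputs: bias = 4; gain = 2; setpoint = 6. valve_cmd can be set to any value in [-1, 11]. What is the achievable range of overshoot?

95 to 311

Substituting into the error equation gives error = 3*valve_cmd + 19.
This gives actuator = -3*valve_cmd - 16.
So overshoot = 18*valve_cmd + 113.
Linear in valve_cmd, so extremes are at the endpoints: valve_cmd = -1 gives overshoot = 95; valve_cmd = 11 gives overshoot = 311.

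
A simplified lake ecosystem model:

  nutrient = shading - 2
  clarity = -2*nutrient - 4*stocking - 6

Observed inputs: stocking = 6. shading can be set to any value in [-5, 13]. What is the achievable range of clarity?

Substituting into the clarity equation gives clarity = -2*shading - 26.
Linear in shading, so extremes are at the endpoints: shading = -5 gives clarity = -16; shading = 13 gives clarity = -52.

-52 to -16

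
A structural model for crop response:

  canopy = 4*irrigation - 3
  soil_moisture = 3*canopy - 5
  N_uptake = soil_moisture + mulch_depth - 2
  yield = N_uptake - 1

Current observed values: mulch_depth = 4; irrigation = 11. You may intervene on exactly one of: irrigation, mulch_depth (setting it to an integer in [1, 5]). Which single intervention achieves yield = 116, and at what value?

Intervening on irrigation: yield = 12*irrigation - 13. Reaching 116 requires irrigation = 43/4, not an integer.
Intervening on mulch_depth: with other inputs at their observed values, yield = mulch_depth + 115. Solving for 116 gives mulch_depth = 1, within [1, 5].

set mulch_depth = 1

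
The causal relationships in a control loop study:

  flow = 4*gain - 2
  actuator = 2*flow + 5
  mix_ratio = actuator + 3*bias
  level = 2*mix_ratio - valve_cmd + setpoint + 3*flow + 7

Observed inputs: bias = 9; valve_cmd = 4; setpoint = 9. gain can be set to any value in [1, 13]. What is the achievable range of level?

Substituting into the actuator equation gives actuator = 8*gain + 1.
Substituting into the mix_ratio equation gives mix_ratio = 8*gain + 28.
Substituting into the level equation gives level = 28*gain + 62.
Linear in gain, so extremes are at the endpoints: gain = 1 gives level = 90; gain = 13 gives level = 426.

90 to 426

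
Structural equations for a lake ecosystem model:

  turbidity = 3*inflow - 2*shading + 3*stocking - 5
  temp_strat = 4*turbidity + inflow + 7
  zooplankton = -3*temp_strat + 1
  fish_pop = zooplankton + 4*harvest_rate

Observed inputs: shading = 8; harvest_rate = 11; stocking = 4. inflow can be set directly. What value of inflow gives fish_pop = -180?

Substituting into the turbidity equation gives turbidity = 3*inflow - 9.
Substituting into the temp_strat equation gives temp_strat = 13*inflow - 29.
zooplankton becomes -39*inflow + 88.
This gives fish_pop = -39*inflow + 132.
Solve -39*inflow + 132 = -180: inflow = (-180 - 132) / -39 = 8.

inflow = 8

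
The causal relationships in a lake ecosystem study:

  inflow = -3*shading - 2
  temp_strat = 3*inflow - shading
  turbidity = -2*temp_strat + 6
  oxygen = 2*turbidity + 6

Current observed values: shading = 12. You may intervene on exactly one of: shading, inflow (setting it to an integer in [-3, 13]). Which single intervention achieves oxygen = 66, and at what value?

set inflow = 0

Intervening on shading: oxygen = 40*shading + 42. Reaching 66 requires shading = 3/5, not an integer.
Intervening on inflow: with other inputs at their observed values, oxygen = -12*inflow + 66. Solving for 66 gives inflow = 0, within [-3, 13].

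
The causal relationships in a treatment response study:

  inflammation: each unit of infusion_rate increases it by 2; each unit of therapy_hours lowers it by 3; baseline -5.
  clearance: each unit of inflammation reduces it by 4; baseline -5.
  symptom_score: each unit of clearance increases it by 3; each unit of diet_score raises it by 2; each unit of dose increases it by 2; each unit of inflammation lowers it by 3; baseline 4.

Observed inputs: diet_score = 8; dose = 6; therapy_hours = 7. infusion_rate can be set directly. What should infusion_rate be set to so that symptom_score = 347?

Substituting into the inflammation equation gives inflammation = 2*infusion_rate - 26.
Substituting into the clearance equation gives clearance = -8*infusion_rate + 99.
Substituting into the symptom_score equation gives symptom_score = -30*infusion_rate + 407.
Solve -30*infusion_rate + 407 = 347: infusion_rate = (347 - 407) / -30 = 2.

infusion_rate = 2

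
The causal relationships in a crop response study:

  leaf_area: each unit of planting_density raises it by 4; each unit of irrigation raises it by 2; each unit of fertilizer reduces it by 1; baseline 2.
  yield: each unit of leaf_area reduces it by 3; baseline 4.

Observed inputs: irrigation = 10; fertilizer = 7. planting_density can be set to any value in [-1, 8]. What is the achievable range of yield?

Substituting into the leaf_area equation gives leaf_area = 4*planting_density + 15.
Substituting into the yield equation gives yield = -12*planting_density - 41.
Linear in planting_density, so extremes are at the endpoints: planting_density = -1 gives yield = -29; planting_density = 8 gives yield = -137.

-137 to -29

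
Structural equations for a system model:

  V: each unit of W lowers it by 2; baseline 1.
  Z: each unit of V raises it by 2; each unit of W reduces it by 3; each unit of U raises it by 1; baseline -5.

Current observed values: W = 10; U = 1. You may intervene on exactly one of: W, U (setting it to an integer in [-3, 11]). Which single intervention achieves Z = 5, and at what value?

Intervening on W: with other inputs at their observed values, Z = -7*W - 2. Solving for 5 gives W = -1, within [-3, 11].
Intervening on U: Z = U - 73. Reaching 5 requires U = 78, outside [-3, 11].

set W = -1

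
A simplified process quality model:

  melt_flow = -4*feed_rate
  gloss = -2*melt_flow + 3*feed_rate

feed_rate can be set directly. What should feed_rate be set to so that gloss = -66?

feed_rate = -6

Substituting into the gloss equation gives gloss = 11*feed_rate.
Solve 11*feed_rate = -66: feed_rate = -66 / 11 = -6.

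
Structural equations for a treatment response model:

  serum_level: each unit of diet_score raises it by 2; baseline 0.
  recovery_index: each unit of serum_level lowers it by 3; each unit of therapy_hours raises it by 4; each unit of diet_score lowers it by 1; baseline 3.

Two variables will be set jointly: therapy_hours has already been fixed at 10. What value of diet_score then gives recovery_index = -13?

diet_score = 8

With therapy_hours held at 10:
Substituting into the recovery_index equation gives recovery_index = -7*diet_score + 43.
Solve -7*diet_score + 43 = -13: diet_score = (-13 - 43) / -7 = 8.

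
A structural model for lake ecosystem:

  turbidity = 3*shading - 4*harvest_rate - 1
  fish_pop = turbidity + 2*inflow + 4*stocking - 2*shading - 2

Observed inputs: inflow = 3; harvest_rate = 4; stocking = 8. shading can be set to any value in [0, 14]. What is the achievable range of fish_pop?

19 to 33

Substituting into the turbidity equation gives turbidity = 3*shading - 17.
Substituting into the fish_pop equation gives fish_pop = shading + 19.
Linear in shading, so extremes are at the endpoints: shading = 0 gives fish_pop = 19; shading = 14 gives fish_pop = 33.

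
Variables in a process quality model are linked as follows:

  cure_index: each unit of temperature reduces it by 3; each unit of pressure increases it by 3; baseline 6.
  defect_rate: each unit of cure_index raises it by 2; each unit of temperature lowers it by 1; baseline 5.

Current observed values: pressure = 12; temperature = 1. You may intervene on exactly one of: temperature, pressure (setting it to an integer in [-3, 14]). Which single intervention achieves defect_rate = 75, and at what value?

set temperature = 2

Intervening on temperature: with other inputs at their observed values, defect_rate = -7*temperature + 89. Solving for 75 gives temperature = 2, within [-3, 14].
Intervening on pressure: defect_rate = 6*pressure + 10. Reaching 75 requires pressure = 65/6, not an integer.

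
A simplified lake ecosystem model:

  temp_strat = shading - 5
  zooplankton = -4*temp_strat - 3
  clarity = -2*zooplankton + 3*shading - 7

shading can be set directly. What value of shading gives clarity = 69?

Substituting into the zooplankton equation gives zooplankton = -4*shading + 17.
This gives clarity = 11*shading - 41.
Solve 11*shading - 41 = 69: shading = (69 + 41) / 11 = 10.

shading = 10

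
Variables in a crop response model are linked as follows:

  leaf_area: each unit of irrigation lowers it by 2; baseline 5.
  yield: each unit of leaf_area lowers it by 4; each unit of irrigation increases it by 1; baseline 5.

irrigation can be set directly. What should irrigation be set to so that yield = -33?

Substituting into the yield equation gives yield = 9*irrigation - 15.
Solve 9*irrigation - 15 = -33: irrigation = (-33 + 15) / 9 = -2.

irrigation = -2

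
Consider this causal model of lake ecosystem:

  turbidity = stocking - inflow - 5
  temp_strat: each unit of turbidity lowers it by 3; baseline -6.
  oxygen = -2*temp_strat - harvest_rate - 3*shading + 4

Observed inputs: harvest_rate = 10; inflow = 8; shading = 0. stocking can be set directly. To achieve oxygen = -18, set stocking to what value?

stocking = 9

Substituting into the turbidity equation gives turbidity = stocking - 13.
Substituting into the temp_strat equation gives temp_strat = -3*stocking + 33.
This gives oxygen = 6*stocking - 72.
Solve 6*stocking - 72 = -18: stocking = (-18 + 72) / 6 = 9.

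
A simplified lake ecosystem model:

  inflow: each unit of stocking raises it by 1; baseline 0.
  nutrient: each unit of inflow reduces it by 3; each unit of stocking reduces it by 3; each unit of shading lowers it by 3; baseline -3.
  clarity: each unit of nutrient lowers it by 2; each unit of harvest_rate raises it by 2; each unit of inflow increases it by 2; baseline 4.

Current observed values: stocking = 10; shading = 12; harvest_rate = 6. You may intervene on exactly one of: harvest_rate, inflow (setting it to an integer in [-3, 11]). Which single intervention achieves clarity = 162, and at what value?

Intervening on harvest_rate: clarity = 2*harvest_rate + 222. Reaching 162 requires harvest_rate = -30, outside [-3, 11].
Intervening on inflow: with other inputs at their observed values, clarity = 8*inflow + 154. Solving for 162 gives inflow = 1, within [-3, 11].

set inflow = 1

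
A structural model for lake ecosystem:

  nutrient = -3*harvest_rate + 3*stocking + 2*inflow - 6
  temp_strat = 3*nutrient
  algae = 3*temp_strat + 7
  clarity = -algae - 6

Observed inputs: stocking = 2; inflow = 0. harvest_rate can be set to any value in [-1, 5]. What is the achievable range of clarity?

Substituting into the nutrient equation gives nutrient = -3*harvest_rate.
Substituting into the temp_strat equation gives temp_strat = -9*harvest_rate.
Substituting into the algae equation gives algae = -27*harvest_rate + 7.
So clarity = 27*harvest_rate - 13.
Linear in harvest_rate, so extremes are at the endpoints: harvest_rate = -1 gives clarity = -40; harvest_rate = 5 gives clarity = 122.

-40 to 122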